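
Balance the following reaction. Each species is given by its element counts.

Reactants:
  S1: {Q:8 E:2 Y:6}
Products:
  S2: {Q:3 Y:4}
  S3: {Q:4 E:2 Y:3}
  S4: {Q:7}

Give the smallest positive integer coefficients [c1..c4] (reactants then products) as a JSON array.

Q: 4·8 = 32 | 3·3+4·4+1·7 = 32
E: 4·2 = 8 | 3·0+4·2+1·0 = 8
Y: 4·6 = 24 | 3·4+4·3+1·0 = 24
gcd(4,3,4,1) = 1

Coefficients: [4, 3, 4, 1]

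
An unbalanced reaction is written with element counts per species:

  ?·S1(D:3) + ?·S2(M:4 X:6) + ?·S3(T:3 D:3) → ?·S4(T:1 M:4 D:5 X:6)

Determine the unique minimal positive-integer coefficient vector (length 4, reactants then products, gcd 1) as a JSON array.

Coefficients: [4, 3, 1, 3]

T: 4·0+3·0+1·3 = 3 | 3·1 = 3
M: 4·0+3·4+1·0 = 12 | 3·4 = 12
D: 4·3+3·0+1·3 = 15 | 3·5 = 15
X: 4·0+3·6+1·0 = 18 | 3·6 = 18
gcd(4,3,1,3) = 1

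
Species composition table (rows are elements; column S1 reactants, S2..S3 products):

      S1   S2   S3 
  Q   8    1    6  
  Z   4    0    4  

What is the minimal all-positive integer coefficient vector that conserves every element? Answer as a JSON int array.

Coefficients: [1, 2, 1]

Q: 1·8 = 8 | 2·1+1·6 = 8
Z: 1·4 = 4 | 2·0+1·4 = 4
gcd(1,2,1) = 1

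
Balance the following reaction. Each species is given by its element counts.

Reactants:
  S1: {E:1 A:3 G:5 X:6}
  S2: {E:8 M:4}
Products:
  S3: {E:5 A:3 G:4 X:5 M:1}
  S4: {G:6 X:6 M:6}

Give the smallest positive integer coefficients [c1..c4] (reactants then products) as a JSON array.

Coefficients: [6, 3, 6, 1]

E: 6·1+3·8 = 30 | 6·5+1·0 = 30
A: 6·3+3·0 = 18 | 6·3+1·0 = 18
G: 6·5+3·0 = 30 | 6·4+1·6 = 30
X: 6·6+3·0 = 36 | 6·5+1·6 = 36
M: 6·0+3·4 = 12 | 6·1+1·6 = 12
gcd(6,3,6,1) = 1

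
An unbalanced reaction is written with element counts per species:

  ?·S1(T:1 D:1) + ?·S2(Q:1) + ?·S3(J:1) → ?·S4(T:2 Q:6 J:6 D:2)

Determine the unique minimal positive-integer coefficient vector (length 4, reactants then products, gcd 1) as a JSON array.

Coefficients: [2, 6, 6, 1]

T: 2·1+6·0+6·0 = 2 | 1·2 = 2
Q: 2·0+6·1+6·0 = 6 | 1·6 = 6
J: 2·0+6·0+6·1 = 6 | 1·6 = 6
D: 2·1+6·0+6·0 = 2 | 1·2 = 2
gcd(2,6,6,1) = 1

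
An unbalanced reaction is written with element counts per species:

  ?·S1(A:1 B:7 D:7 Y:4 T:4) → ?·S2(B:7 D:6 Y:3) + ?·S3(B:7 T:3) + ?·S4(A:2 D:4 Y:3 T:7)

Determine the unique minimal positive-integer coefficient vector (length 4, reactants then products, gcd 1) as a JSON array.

A: 6·1 = 6 | 5·0+1·0+3·2 = 6
B: 6·7 = 42 | 5·7+1·7+3·0 = 42
D: 6·7 = 42 | 5·6+1·0+3·4 = 42
Y: 6·4 = 24 | 5·3+1·0+3·3 = 24
T: 6·4 = 24 | 5·0+1·3+3·7 = 24
gcd(6,5,1,3) = 1

Coefficients: [6, 5, 1, 3]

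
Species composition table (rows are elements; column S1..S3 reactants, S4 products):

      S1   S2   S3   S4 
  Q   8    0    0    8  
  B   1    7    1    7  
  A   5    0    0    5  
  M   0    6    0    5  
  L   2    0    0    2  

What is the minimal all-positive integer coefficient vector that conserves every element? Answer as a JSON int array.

Q: 6·8+5·0+1·0 = 48 | 6·8 = 48
B: 6·1+5·7+1·1 = 42 | 6·7 = 42
A: 6·5+5·0+1·0 = 30 | 6·5 = 30
M: 6·0+5·6+1·0 = 30 | 6·5 = 30
L: 6·2+5·0+1·0 = 12 | 6·2 = 12
gcd(6,5,1,6) = 1

Coefficients: [6, 5, 1, 6]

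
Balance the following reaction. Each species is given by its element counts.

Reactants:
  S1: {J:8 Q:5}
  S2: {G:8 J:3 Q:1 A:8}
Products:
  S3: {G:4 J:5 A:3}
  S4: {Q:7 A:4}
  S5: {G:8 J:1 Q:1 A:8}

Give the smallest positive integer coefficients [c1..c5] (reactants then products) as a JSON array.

Coefficients: [1, 5, 4, 1, 3]

G: 1·0+5·8 = 40 | 4·4+1·0+3·8 = 40
J: 1·8+5·3 = 23 | 4·5+1·0+3·1 = 23
Q: 1·5+5·1 = 10 | 4·0+1·7+3·1 = 10
A: 1·0+5·8 = 40 | 4·3+1·4+3·8 = 40
gcd(1,5,4,1,3) = 1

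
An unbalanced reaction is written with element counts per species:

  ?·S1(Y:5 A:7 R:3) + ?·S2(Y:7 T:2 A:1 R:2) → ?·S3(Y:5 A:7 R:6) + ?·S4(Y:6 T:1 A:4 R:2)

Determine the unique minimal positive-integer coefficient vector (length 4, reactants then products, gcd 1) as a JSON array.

Y: 4·5+3·7 = 41 | 1·5+6·6 = 41
T: 4·0+3·2 = 6 | 1·0+6·1 = 6
A: 4·7+3·1 = 31 | 1·7+6·4 = 31
R: 4·3+3·2 = 18 | 1·6+6·2 = 18
gcd(4,3,1,6) = 1

Coefficients: [4, 3, 1, 6]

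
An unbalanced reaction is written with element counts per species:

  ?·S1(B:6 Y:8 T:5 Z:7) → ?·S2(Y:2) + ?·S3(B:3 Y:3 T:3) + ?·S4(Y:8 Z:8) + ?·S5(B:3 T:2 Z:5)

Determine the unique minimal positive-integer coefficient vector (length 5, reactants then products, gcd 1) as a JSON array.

Coefficients: [4, 6, 4, 1, 4]

B: 4·6 = 24 | 6·0+4·3+1·0+4·3 = 24
Y: 4·8 = 32 | 6·2+4·3+1·8+4·0 = 32
T: 4·5 = 20 | 6·0+4·3+1·0+4·2 = 20
Z: 4·7 = 28 | 6·0+4·0+1·8+4·5 = 28
gcd(4,6,4,1,4) = 1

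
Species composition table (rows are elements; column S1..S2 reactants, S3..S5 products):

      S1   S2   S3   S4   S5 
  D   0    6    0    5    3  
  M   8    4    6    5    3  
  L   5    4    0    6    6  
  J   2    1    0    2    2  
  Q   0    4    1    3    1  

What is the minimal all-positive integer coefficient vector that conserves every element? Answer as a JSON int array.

D: 4·0+4·6 = 24 | 4·0+3·5+3·3 = 24
M: 4·8+4·4 = 48 | 4·6+3·5+3·3 = 48
L: 4·5+4·4 = 36 | 4·0+3·6+3·6 = 36
J: 4·2+4·1 = 12 | 4·0+3·2+3·2 = 12
Q: 4·0+4·4 = 16 | 4·1+3·3+3·1 = 16
gcd(4,4,4,3,3) = 1

Coefficients: [4, 4, 4, 3, 3]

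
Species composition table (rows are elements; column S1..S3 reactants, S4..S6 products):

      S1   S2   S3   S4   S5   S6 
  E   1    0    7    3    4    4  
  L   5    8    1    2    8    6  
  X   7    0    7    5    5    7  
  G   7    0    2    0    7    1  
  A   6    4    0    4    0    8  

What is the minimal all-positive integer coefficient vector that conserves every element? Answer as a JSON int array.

E: 4·1+6·0+6·7 = 46 | 2·3+5·4+5·4 = 46
L: 4·5+6·8+6·1 = 74 | 2·2+5·8+5·6 = 74
X: 4·7+6·0+6·7 = 70 | 2·5+5·5+5·7 = 70
G: 4·7+6·0+6·2 = 40 | 2·0+5·7+5·1 = 40
A: 4·6+6·4+6·0 = 48 | 2·4+5·0+5·8 = 48
gcd(4,6,6,2,5,5) = 1

Coefficients: [4, 6, 6, 2, 5, 5]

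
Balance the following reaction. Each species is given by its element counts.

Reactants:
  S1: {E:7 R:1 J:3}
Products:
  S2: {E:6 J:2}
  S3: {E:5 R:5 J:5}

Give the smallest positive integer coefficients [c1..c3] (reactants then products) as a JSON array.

Coefficients: [5, 5, 1]

E: 5·7 = 35 | 5·6+1·5 = 35
R: 5·1 = 5 | 5·0+1·5 = 5
J: 5·3 = 15 | 5·2+1·5 = 15
gcd(5,5,1) = 1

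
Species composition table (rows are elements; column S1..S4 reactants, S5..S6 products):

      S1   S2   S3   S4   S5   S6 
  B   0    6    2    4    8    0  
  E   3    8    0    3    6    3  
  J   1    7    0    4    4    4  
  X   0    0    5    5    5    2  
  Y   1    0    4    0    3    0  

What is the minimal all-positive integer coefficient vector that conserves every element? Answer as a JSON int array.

B: 3·0+3·6+3·2+4·4 = 40 | 5·8+5·0 = 40
E: 3·3+3·8+3·0+4·3 = 45 | 5·6+5·3 = 45
J: 3·1+3·7+3·0+4·4 = 40 | 5·4+5·4 = 40
X: 3·0+3·0+3·5+4·5 = 35 | 5·5+5·2 = 35
Y: 3·1+3·0+3·4+4·0 = 15 | 5·3+5·0 = 15
gcd(3,3,3,4,5,5) = 1

Coefficients: [3, 3, 3, 4, 5, 5]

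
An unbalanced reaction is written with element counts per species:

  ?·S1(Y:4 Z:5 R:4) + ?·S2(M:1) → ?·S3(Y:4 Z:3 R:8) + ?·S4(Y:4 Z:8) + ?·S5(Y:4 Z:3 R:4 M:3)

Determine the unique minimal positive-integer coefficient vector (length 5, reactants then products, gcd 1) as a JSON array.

Coefficients: [5, 3, 2, 2, 1]

Y: 5·4+3·0 = 20 | 2·4+2·4+1·4 = 20
Z: 5·5+3·0 = 25 | 2·3+2·8+1·3 = 25
R: 5·4+3·0 = 20 | 2·8+2·0+1·4 = 20
M: 5·0+3·1 = 3 | 2·0+2·0+1·3 = 3
gcd(5,3,2,2,1) = 1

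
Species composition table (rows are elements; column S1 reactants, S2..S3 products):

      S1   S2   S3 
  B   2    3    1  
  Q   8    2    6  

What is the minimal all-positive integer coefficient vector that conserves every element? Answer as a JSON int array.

B: 4·2 = 8 | 1·3+5·1 = 8
Q: 4·8 = 32 | 1·2+5·6 = 32
gcd(4,1,5) = 1

Coefficients: [4, 1, 5]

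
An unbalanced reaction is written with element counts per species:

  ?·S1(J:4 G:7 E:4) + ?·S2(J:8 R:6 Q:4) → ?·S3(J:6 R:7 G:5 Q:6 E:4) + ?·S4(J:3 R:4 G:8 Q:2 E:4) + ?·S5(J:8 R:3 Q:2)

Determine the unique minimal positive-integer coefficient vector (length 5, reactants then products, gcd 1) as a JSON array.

Coefficients: [3, 5, 1, 2, 5]

J: 3·4+5·8 = 52 | 1·6+2·3+5·8 = 52
R: 3·0+5·6 = 30 | 1·7+2·4+5·3 = 30
G: 3·7+5·0 = 21 | 1·5+2·8+5·0 = 21
Q: 3·0+5·4 = 20 | 1·6+2·2+5·2 = 20
E: 3·4+5·0 = 12 | 1·4+2·4+5·0 = 12
gcd(3,5,1,2,5) = 1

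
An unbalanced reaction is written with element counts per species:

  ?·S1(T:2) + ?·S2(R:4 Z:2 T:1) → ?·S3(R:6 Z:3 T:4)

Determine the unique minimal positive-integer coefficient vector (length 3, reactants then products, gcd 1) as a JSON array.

Coefficients: [5, 6, 4]

R: 5·0+6·4 = 24 | 4·6 = 24
Z: 5·0+6·2 = 12 | 4·3 = 12
T: 5·2+6·1 = 16 | 4·4 = 16
gcd(5,6,4) = 1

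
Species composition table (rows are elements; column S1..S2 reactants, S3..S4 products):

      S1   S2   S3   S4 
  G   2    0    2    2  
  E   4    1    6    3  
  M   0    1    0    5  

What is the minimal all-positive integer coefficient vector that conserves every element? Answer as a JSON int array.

G: 4·2+5·0 = 8 | 3·2+1·2 = 8
E: 4·4+5·1 = 21 | 3·6+1·3 = 21
M: 4·0+5·1 = 5 | 3·0+1·5 = 5
gcd(4,5,3,1) = 1

Coefficients: [4, 5, 3, 1]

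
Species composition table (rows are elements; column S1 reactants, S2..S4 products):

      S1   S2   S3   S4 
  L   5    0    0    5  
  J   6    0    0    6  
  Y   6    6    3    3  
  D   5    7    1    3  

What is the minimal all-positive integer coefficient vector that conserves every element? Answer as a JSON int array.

L: 5·5 = 25 | 1·0+3·0+5·5 = 25
J: 5·6 = 30 | 1·0+3·0+5·6 = 30
Y: 5·6 = 30 | 1·6+3·3+5·3 = 30
D: 5·5 = 25 | 1·7+3·1+5·3 = 25
gcd(5,1,3,5) = 1

Coefficients: [5, 1, 3, 5]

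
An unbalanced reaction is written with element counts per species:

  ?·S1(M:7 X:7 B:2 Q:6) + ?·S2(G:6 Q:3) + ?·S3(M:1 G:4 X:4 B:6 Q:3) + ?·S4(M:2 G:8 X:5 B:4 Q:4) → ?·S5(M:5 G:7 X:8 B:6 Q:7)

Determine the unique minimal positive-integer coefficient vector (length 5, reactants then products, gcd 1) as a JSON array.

Coefficients: [3, 1, 3, 3, 6]

M: 3·7+1·0+3·1+3·2 = 30 | 6·5 = 30
G: 3·0+1·6+3·4+3·8 = 42 | 6·7 = 42
X: 3·7+1·0+3·4+3·5 = 48 | 6·8 = 48
B: 3·2+1·0+3·6+3·4 = 36 | 6·6 = 36
Q: 3·6+1·3+3·3+3·4 = 42 | 6·7 = 42
gcd(3,1,3,3,6) = 1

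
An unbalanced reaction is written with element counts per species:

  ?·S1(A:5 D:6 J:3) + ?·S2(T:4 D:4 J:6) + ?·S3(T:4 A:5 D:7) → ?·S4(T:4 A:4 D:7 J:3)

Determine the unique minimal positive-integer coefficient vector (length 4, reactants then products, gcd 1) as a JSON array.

Coefficients: [1, 2, 3, 5]

T: 1·0+2·4+3·4 = 20 | 5·4 = 20
A: 1·5+2·0+3·5 = 20 | 5·4 = 20
D: 1·6+2·4+3·7 = 35 | 5·7 = 35
J: 1·3+2·6+3·0 = 15 | 5·3 = 15
gcd(1,2,3,5) = 1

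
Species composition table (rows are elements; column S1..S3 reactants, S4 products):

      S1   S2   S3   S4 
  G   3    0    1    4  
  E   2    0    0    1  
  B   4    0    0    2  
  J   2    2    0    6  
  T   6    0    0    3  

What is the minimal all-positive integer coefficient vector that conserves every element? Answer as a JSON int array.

Coefficients: [1, 5, 5, 2]

G: 1·3+5·0+5·1 = 8 | 2·4 = 8
E: 1·2+5·0+5·0 = 2 | 2·1 = 2
B: 1·4+5·0+5·0 = 4 | 2·2 = 4
J: 1·2+5·2+5·0 = 12 | 2·6 = 12
T: 1·6+5·0+5·0 = 6 | 2·3 = 6
gcd(1,5,5,2) = 1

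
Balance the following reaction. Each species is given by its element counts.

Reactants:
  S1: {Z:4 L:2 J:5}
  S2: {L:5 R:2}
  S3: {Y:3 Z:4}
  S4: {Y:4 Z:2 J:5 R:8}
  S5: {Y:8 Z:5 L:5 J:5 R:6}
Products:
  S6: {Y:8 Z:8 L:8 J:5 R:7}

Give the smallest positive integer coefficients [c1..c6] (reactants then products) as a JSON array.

Coefficients: [1, 4, 4, 1, 2, 4]

Y: 1·0+4·0+4·3+1·4+2·8 = 32 | 4·8 = 32
Z: 1·4+4·0+4·4+1·2+2·5 = 32 | 4·8 = 32
L: 1·2+4·5+4·0+1·0+2·5 = 32 | 4·8 = 32
J: 1·5+4·0+4·0+1·5+2·5 = 20 | 4·5 = 20
R: 1·0+4·2+4·0+1·8+2·6 = 28 | 4·7 = 28
gcd(1,4,4,1,2,4) = 1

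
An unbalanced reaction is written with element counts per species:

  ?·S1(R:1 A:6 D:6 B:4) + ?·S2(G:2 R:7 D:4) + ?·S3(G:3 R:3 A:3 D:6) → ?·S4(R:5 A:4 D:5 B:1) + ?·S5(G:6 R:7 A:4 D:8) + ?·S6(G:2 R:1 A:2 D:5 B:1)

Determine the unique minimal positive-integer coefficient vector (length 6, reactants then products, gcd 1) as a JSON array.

G: 2·0+2·2+6·3 = 22 | 3·0+2·6+5·2 = 22
R: 2·1+2·7+6·3 = 34 | 3·5+2·7+5·1 = 34
A: 2·6+2·0+6·3 = 30 | 3·4+2·4+5·2 = 30
D: 2·6+2·4+6·6 = 56 | 3·5+2·8+5·5 = 56
B: 2·4+2·0+6·0 = 8 | 3·1+2·0+5·1 = 8
gcd(2,2,6,3,2,5) = 1

Coefficients: [2, 2, 6, 3, 2, 5]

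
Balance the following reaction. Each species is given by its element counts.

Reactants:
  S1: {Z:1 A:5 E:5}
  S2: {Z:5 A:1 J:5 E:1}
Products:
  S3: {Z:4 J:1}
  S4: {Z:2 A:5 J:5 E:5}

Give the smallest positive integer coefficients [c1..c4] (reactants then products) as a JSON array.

Coefficients: [3, 5, 5, 4]

Z: 3·1+5·5 = 28 | 5·4+4·2 = 28
A: 3·5+5·1 = 20 | 5·0+4·5 = 20
J: 3·0+5·5 = 25 | 5·1+4·5 = 25
E: 3·5+5·1 = 20 | 5·0+4·5 = 20
gcd(3,5,5,4) = 1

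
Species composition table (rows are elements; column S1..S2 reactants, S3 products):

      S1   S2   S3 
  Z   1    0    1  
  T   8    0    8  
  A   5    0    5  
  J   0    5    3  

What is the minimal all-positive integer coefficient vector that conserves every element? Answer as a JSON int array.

Z: 5·1+3·0 = 5 | 5·1 = 5
T: 5·8+3·0 = 40 | 5·8 = 40
A: 5·5+3·0 = 25 | 5·5 = 25
J: 5·0+3·5 = 15 | 5·3 = 15
gcd(5,3,5) = 1

Coefficients: [5, 3, 5]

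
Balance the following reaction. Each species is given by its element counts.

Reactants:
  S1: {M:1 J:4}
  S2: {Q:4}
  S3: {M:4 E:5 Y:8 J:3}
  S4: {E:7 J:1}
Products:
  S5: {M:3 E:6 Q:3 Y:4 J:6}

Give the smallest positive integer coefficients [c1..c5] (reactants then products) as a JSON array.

Coefficients: [4, 3, 2, 2, 4]

M: 4·1+3·0+2·4+2·0 = 12 | 4·3 = 12
E: 4·0+3·0+2·5+2·7 = 24 | 4·6 = 24
Q: 4·0+3·4+2·0+2·0 = 12 | 4·3 = 12
Y: 4·0+3·0+2·8+2·0 = 16 | 4·4 = 16
J: 4·4+3·0+2·3+2·1 = 24 | 4·6 = 24
gcd(4,3,2,2,4) = 1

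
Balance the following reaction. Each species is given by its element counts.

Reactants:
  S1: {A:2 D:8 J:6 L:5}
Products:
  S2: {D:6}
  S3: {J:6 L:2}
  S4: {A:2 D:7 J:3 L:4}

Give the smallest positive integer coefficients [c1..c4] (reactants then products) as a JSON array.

A: 6·2 = 12 | 1·0+3·0+6·2 = 12
D: 6·8 = 48 | 1·6+3·0+6·7 = 48
J: 6·6 = 36 | 1·0+3·6+6·3 = 36
L: 6·5 = 30 | 1·0+3·2+6·4 = 30
gcd(6,1,3,6) = 1

Coefficients: [6, 1, 3, 6]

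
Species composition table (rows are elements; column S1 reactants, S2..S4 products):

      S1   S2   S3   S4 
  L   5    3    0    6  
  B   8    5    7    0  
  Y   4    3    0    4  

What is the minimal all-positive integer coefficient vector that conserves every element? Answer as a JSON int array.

L: 6·5 = 30 | 4·3+4·0+3·6 = 30
B: 6·8 = 48 | 4·5+4·7+3·0 = 48
Y: 6·4 = 24 | 4·3+4·0+3·4 = 24
gcd(6,4,4,3) = 1

Coefficients: [6, 4, 4, 3]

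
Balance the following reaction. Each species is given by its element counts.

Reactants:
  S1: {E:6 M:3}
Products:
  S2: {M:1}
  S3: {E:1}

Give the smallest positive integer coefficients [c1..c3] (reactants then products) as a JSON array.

E: 1·6 = 6 | 3·0+6·1 = 6
M: 1·3 = 3 | 3·1+6·0 = 3
gcd(1,3,6) = 1

Coefficients: [1, 3, 6]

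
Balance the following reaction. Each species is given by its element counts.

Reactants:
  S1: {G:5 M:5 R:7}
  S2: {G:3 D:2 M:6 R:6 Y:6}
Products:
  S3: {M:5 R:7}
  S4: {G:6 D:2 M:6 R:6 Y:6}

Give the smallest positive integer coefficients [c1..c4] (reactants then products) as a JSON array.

Coefficients: [3, 5, 3, 5]

G: 3·5+5·3 = 30 | 3·0+5·6 = 30
D: 3·0+5·2 = 10 | 3·0+5·2 = 10
M: 3·5+5·6 = 45 | 3·5+5·6 = 45
R: 3·7+5·6 = 51 | 3·7+5·6 = 51
Y: 3·0+5·6 = 30 | 3·0+5·6 = 30
gcd(3,5,3,5) = 1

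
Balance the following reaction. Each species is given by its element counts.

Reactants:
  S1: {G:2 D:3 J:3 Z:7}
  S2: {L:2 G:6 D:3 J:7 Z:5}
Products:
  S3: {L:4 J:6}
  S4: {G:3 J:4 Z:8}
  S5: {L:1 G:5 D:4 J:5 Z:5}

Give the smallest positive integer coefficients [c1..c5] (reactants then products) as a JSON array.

Coefficients: [3, 5, 1, 2, 6]

L: 3·0+5·2 = 10 | 1·4+2·0+6·1 = 10
G: 3·2+5·6 = 36 | 1·0+2·3+6·5 = 36
D: 3·3+5·3 = 24 | 1·0+2·0+6·4 = 24
J: 3·3+5·7 = 44 | 1·6+2·4+6·5 = 44
Z: 3·7+5·5 = 46 | 1·0+2·8+6·5 = 46
gcd(3,5,1,2,6) = 1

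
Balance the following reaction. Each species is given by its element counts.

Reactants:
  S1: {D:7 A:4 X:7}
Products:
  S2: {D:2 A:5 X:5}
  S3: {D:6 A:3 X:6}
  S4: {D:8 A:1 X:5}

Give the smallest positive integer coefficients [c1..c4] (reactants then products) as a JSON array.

Coefficients: [6, 3, 2, 3]

D: 6·7 = 42 | 3·2+2·6+3·8 = 42
A: 6·4 = 24 | 3·5+2·3+3·1 = 24
X: 6·7 = 42 | 3·5+2·6+3·5 = 42
gcd(6,3,2,3) = 1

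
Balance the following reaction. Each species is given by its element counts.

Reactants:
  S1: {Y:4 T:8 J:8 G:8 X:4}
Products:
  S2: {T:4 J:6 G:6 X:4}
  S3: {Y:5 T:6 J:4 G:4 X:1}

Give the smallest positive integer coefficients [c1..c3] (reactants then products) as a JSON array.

Coefficients: [5, 4, 4]

Y: 5·4 = 20 | 4·0+4·5 = 20
T: 5·8 = 40 | 4·4+4·6 = 40
J: 5·8 = 40 | 4·6+4·4 = 40
G: 5·8 = 40 | 4·6+4·4 = 40
X: 5·4 = 20 | 4·4+4·1 = 20
gcd(5,4,4) = 1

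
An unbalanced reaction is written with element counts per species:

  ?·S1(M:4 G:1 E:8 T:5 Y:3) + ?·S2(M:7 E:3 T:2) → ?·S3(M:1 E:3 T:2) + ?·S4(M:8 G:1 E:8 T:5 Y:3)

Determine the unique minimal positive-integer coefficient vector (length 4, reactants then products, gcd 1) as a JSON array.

Coefficients: [3, 2, 2, 3]

M: 3·4+2·7 = 26 | 2·1+3·8 = 26
G: 3·1+2·0 = 3 | 2·0+3·1 = 3
E: 3·8+2·3 = 30 | 2·3+3·8 = 30
T: 3·5+2·2 = 19 | 2·2+3·5 = 19
Y: 3·3+2·0 = 9 | 2·0+3·3 = 9
gcd(3,2,2,3) = 1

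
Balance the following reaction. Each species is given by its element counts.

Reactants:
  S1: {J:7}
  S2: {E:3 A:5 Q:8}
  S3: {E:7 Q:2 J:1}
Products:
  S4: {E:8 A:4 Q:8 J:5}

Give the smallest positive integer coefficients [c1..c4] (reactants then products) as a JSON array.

Coefficients: [3, 4, 4, 5]

E: 3·0+4·3+4·7 = 40 | 5·8 = 40
A: 3·0+4·5+4·0 = 20 | 5·4 = 20
Q: 3·0+4·8+4·2 = 40 | 5·8 = 40
J: 3·7+4·0+4·1 = 25 | 5·5 = 25
gcd(3,4,4,5) = 1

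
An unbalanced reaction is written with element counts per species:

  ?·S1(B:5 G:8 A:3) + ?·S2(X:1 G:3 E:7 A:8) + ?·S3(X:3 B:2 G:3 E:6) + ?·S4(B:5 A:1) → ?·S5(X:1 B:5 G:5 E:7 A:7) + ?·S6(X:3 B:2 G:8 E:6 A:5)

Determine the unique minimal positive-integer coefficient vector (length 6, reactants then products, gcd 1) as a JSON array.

X: 2·0+3·1+2·3+1·0 = 9 | 3·1+2·3 = 9
B: 2·5+3·0+2·2+1·5 = 19 | 3·5+2·2 = 19
G: 2·8+3·3+2·3+1·0 = 31 | 3·5+2·8 = 31
E: 2·0+3·7+2·6+1·0 = 33 | 3·7+2·6 = 33
A: 2·3+3·8+2·0+1·1 = 31 | 3·7+2·5 = 31
gcd(2,3,2,1,3,2) = 1

Coefficients: [2, 3, 2, 1, 3, 2]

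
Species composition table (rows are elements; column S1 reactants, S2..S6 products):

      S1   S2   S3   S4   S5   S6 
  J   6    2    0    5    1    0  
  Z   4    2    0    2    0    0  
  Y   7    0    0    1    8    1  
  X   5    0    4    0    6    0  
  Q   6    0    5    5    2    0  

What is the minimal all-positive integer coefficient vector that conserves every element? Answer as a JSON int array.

J: 2·6 = 12 | 3·2+1·0+1·5+1·1+5·0 = 12
Z: 2·4 = 8 | 3·2+1·0+1·2+1·0+5·0 = 8
Y: 2·7 = 14 | 3·0+1·0+1·1+1·8+5·1 = 14
X: 2·5 = 10 | 3·0+1·4+1·0+1·6+5·0 = 10
Q: 2·6 = 12 | 3·0+1·5+1·5+1·2+5·0 = 12
gcd(2,3,1,1,1,5) = 1

Coefficients: [2, 3, 1, 1, 1, 5]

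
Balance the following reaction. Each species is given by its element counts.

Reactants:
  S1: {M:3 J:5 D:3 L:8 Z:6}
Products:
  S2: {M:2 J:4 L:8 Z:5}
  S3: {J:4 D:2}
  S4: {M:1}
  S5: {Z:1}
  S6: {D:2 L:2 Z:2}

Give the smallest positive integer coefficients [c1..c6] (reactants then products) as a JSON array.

M: 4·3 = 12 | 3·2+2·0+6·1+1·0+4·0 = 12
J: 4·5 = 20 | 3·4+2·4+6·0+1·0+4·0 = 20
D: 4·3 = 12 | 3·0+2·2+6·0+1·0+4·2 = 12
L: 4·8 = 32 | 3·8+2·0+6·0+1·0+4·2 = 32
Z: 4·6 = 24 | 3·5+2·0+6·0+1·1+4·2 = 24
gcd(4,3,2,6,1,4) = 1

Coefficients: [4, 3, 2, 6, 1, 4]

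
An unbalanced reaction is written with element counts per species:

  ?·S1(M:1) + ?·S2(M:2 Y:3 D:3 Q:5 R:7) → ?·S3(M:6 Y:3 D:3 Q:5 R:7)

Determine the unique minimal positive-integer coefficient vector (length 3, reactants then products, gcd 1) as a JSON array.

Coefficients: [4, 1, 1]

M: 4·1+1·2 = 6 | 1·6 = 6
Y: 4·0+1·3 = 3 | 1·3 = 3
D: 4·0+1·3 = 3 | 1·3 = 3
Q: 4·0+1·5 = 5 | 1·5 = 5
R: 4·0+1·7 = 7 | 1·7 = 7
gcd(4,1,1) = 1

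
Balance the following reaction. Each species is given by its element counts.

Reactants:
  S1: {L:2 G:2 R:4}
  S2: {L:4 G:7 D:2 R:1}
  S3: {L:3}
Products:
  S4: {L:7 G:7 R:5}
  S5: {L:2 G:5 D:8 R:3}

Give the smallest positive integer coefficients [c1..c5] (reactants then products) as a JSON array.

L: 6·2+4·4+3·3 = 37 | 5·7+1·2 = 37
G: 6·2+4·7+3·0 = 40 | 5·7+1·5 = 40
D: 6·0+4·2+3·0 = 8 | 5·0+1·8 = 8
R: 6·4+4·1+3·0 = 28 | 5·5+1·3 = 28
gcd(6,4,3,5,1) = 1

Coefficients: [6, 4, 3, 5, 1]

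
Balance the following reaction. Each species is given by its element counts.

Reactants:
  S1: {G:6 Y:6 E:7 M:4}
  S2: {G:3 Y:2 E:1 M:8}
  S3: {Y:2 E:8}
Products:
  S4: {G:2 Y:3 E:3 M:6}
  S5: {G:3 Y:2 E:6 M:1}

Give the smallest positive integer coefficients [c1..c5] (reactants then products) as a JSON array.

Coefficients: [2, 4, 3, 6, 4]

G: 2·6+4·3+3·0 = 24 | 6·2+4·3 = 24
Y: 2·6+4·2+3·2 = 26 | 6·3+4·2 = 26
E: 2·7+4·1+3·8 = 42 | 6·3+4·6 = 42
M: 2·4+4·8+3·0 = 40 | 6·6+4·1 = 40
gcd(2,4,3,6,4) = 1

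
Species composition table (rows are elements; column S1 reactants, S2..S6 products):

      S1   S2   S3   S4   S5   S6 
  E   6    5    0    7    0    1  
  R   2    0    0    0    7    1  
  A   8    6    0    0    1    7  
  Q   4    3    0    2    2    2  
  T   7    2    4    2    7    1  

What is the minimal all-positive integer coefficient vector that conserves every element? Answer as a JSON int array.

Coefficients: [6, 2, 5, 3, 1, 5]

E: 6·6 = 36 | 2·5+5·0+3·7+1·0+5·1 = 36
R: 6·2 = 12 | 2·0+5·0+3·0+1·7+5·1 = 12
A: 6·8 = 48 | 2·6+5·0+3·0+1·1+5·7 = 48
Q: 6·4 = 24 | 2·3+5·0+3·2+1·2+5·2 = 24
T: 6·7 = 42 | 2·2+5·4+3·2+1·7+5·1 = 42
gcd(6,2,5,3,1,5) = 1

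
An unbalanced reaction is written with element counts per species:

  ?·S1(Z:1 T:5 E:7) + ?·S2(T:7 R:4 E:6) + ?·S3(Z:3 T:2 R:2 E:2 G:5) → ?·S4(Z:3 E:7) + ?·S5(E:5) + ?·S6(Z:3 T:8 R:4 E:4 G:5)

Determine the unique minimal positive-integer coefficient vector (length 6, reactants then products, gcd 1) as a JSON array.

Coefficients: [3, 3, 6, 1, 4, 6]

Z: 3·1+3·0+6·3 = 21 | 1·3+4·0+6·3 = 21
T: 3·5+3·7+6·2 = 48 | 1·0+4·0+6·8 = 48
R: 3·0+3·4+6·2 = 24 | 1·0+4·0+6·4 = 24
E: 3·7+3·6+6·2 = 51 | 1·7+4·5+6·4 = 51
G: 3·0+3·0+6·5 = 30 | 1·0+4·0+6·5 = 30
gcd(3,3,6,1,4,6) = 1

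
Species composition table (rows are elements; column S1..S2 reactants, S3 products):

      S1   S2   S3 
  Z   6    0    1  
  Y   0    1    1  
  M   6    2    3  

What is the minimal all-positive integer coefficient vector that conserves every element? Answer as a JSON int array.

Coefficients: [1, 6, 6]

Z: 1·6+6·0 = 6 | 6·1 = 6
Y: 1·0+6·1 = 6 | 6·1 = 6
M: 1·6+6·2 = 18 | 6·3 = 18
gcd(1,6,6) = 1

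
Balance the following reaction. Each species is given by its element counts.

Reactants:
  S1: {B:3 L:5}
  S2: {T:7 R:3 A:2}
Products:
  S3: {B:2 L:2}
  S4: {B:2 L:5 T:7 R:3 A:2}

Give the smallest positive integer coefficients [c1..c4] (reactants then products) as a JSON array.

Coefficients: [6, 4, 5, 4]

B: 6·3+4·0 = 18 | 5·2+4·2 = 18
L: 6·5+4·0 = 30 | 5·2+4·5 = 30
T: 6·0+4·7 = 28 | 5·0+4·7 = 28
R: 6·0+4·3 = 12 | 5·0+4·3 = 12
A: 6·0+4·2 = 8 | 5·0+4·2 = 8
gcd(6,4,5,4) = 1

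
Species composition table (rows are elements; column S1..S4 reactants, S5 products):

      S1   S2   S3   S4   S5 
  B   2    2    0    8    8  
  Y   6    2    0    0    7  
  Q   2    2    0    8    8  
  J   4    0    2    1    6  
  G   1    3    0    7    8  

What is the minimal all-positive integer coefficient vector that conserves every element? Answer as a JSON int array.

B: 3·2+5·2+5·0+2·8 = 32 | 4·8 = 32
Y: 3·6+5·2+5·0+2·0 = 28 | 4·7 = 28
Q: 3·2+5·2+5·0+2·8 = 32 | 4·8 = 32
J: 3·4+5·0+5·2+2·1 = 24 | 4·6 = 24
G: 3·1+5·3+5·0+2·7 = 32 | 4·8 = 32
gcd(3,5,5,2,4) = 1

Coefficients: [3, 5, 5, 2, 4]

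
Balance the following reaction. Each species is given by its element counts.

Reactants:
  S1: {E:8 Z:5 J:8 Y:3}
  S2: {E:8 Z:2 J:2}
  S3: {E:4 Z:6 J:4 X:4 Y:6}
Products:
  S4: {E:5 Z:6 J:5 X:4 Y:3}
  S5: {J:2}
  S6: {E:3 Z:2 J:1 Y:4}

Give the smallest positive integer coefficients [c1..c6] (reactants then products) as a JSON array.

Coefficients: [2, 1, 6, 6, 3, 6]

E: 2·8+1·8+6·4 = 48 | 6·5+3·0+6·3 = 48
Z: 2·5+1·2+6·6 = 48 | 6·6+3·0+6·2 = 48
J: 2·8+1·2+6·4 = 42 | 6·5+3·2+6·1 = 42
X: 2·0+1·0+6·4 = 24 | 6·4+3·0+6·0 = 24
Y: 2·3+1·0+6·6 = 42 | 6·3+3·0+6·4 = 42
gcd(2,1,6,6,3,6) = 1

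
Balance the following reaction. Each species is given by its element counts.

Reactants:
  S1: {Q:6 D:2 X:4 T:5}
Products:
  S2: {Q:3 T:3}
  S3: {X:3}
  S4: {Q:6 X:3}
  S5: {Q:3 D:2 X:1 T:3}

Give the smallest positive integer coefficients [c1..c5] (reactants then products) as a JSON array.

Coefficients: [6, 4, 5, 1, 6]

Q: 6·6 = 36 | 4·3+5·0+1·6+6·3 = 36
D: 6·2 = 12 | 4·0+5·0+1·0+6·2 = 12
X: 6·4 = 24 | 4·0+5·3+1·3+6·1 = 24
T: 6·5 = 30 | 4·3+5·0+1·0+6·3 = 30
gcd(6,4,5,1,6) = 1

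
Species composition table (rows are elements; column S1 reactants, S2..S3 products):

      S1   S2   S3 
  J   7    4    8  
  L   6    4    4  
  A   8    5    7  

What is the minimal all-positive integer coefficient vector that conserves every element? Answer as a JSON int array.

Coefficients: [4, 5, 1]

J: 4·7 = 28 | 5·4+1·8 = 28
L: 4·6 = 24 | 5·4+1·4 = 24
A: 4·8 = 32 | 5·5+1·7 = 32
gcd(4,5,1) = 1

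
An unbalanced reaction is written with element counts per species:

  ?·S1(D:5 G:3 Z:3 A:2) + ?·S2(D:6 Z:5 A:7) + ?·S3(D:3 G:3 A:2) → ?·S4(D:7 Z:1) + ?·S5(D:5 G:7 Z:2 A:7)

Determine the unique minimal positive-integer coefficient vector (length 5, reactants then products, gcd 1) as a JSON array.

D: 1·5+1·6+6·3 = 29 | 2·7+3·5 = 29
G: 1·3+1·0+6·3 = 21 | 2·0+3·7 = 21
Z: 1·3+1·5+6·0 = 8 | 2·1+3·2 = 8
A: 1·2+1·7+6·2 = 21 | 2·0+3·7 = 21
gcd(1,1,6,2,3) = 1

Coefficients: [1, 1, 6, 2, 3]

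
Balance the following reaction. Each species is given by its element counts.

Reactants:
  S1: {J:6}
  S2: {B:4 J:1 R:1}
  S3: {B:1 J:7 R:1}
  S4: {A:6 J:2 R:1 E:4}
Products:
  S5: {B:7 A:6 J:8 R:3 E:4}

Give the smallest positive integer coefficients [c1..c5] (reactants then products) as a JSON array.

Coefficients: [1, 5, 1, 3, 3]

B: 1·0+5·4+1·1+3·0 = 21 | 3·7 = 21
A: 1·0+5·0+1·0+3·6 = 18 | 3·6 = 18
J: 1·6+5·1+1·7+3·2 = 24 | 3·8 = 24
R: 1·0+5·1+1·1+3·1 = 9 | 3·3 = 9
E: 1·0+5·0+1·0+3·4 = 12 | 3·4 = 12
gcd(1,5,1,3,3) = 1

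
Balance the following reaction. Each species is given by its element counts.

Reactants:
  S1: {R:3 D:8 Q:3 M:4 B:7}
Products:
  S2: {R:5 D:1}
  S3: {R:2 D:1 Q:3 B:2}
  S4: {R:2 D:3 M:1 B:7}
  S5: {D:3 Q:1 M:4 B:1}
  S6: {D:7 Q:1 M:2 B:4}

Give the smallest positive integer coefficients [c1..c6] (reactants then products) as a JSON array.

R: 5·3 = 15 | 1·5+3·2+2·2+3·0+3·0 = 15
D: 5·8 = 40 | 1·1+3·1+2·3+3·3+3·7 = 40
Q: 5·3 = 15 | 1·0+3·3+2·0+3·1+3·1 = 15
M: 5·4 = 20 | 1·0+3·0+2·1+3·4+3·2 = 20
B: 5·7 = 35 | 1·0+3·2+2·7+3·1+3·4 = 35
gcd(5,1,3,2,3,3) = 1

Coefficients: [5, 1, 3, 2, 3, 3]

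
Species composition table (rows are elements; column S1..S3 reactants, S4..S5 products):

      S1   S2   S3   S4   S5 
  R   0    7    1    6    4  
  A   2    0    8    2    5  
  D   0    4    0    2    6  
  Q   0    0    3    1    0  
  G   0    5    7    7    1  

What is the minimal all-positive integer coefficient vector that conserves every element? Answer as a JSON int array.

R: 3·0+6·7+2·1 = 44 | 6·6+2·4 = 44
A: 3·2+6·0+2·8 = 22 | 6·2+2·5 = 22
D: 3·0+6·4+2·0 = 24 | 6·2+2·6 = 24
Q: 3·0+6·0+2·3 = 6 | 6·1+2·0 = 6
G: 3·0+6·5+2·7 = 44 | 6·7+2·1 = 44
gcd(3,6,2,6,2) = 1

Coefficients: [3, 6, 2, 6, 2]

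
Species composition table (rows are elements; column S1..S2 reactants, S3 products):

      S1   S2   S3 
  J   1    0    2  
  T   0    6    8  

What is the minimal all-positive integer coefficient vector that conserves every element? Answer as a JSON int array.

J: 6·1+4·0 = 6 | 3·2 = 6
T: 6·0+4·6 = 24 | 3·8 = 24
gcd(6,4,3) = 1

Coefficients: [6, 4, 3]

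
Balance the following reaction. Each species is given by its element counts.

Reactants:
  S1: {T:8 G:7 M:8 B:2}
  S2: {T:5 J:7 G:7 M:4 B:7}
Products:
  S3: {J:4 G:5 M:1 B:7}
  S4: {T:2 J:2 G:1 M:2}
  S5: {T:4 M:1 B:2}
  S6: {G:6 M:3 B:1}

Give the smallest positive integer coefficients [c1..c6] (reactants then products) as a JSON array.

T: 2·8+2·5 = 26 | 1·0+5·2+4·4+3·0 = 26
J: 2·0+2·7 = 14 | 1·4+5·2+4·0+3·0 = 14
G: 2·7+2·7 = 28 | 1·5+5·1+4·0+3·6 = 28
M: 2·8+2·4 = 24 | 1·1+5·2+4·1+3·3 = 24
B: 2·2+2·7 = 18 | 1·7+5·0+4·2+3·1 = 18
gcd(2,2,1,5,4,3) = 1

Coefficients: [2, 2, 1, 5, 4, 3]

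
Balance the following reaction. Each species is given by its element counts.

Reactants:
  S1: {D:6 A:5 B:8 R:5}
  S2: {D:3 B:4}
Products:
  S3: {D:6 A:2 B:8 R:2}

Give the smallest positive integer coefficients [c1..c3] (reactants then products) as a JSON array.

D: 2·6+6·3 = 30 | 5·6 = 30
A: 2·5+6·0 = 10 | 5·2 = 10
B: 2·8+6·4 = 40 | 5·8 = 40
R: 2·5+6·0 = 10 | 5·2 = 10
gcd(2,6,5) = 1

Coefficients: [2, 6, 5]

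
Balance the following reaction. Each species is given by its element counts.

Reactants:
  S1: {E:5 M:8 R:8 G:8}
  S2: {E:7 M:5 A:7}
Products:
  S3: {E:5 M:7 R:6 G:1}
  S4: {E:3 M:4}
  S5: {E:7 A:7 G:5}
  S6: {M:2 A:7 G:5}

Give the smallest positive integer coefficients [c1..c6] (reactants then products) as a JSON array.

Coefficients: [3, 4, 4, 3, 2, 2]

E: 3·5+4·7 = 43 | 4·5+3·3+2·7+2·0 = 43
M: 3·8+4·5 = 44 | 4·7+3·4+2·0+2·2 = 44
R: 3·8+4·0 = 24 | 4·6+3·0+2·0+2·0 = 24
A: 3·0+4·7 = 28 | 4·0+3·0+2·7+2·7 = 28
G: 3·8+4·0 = 24 | 4·1+3·0+2·5+2·5 = 24
gcd(3,4,4,3,2,2) = 1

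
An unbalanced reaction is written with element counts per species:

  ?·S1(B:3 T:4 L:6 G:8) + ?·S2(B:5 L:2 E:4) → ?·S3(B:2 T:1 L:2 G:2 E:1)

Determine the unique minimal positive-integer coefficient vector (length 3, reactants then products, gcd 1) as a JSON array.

Coefficients: [1, 1, 4]

B: 1·3+1·5 = 8 | 4·2 = 8
T: 1·4+1·0 = 4 | 4·1 = 4
L: 1·6+1·2 = 8 | 4·2 = 8
G: 1·8+1·0 = 8 | 4·2 = 8
E: 1·0+1·4 = 4 | 4·1 = 4
gcd(1,1,4) = 1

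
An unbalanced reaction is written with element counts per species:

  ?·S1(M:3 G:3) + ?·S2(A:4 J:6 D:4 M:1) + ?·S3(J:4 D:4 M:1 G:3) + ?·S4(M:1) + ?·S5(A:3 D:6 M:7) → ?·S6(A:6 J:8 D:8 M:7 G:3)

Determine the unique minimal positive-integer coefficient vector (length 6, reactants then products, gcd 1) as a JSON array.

Coefficients: [4, 6, 1, 2, 2, 5]

A: 4·0+6·4+1·0+2·0+2·3 = 30 | 5·6 = 30
J: 4·0+6·6+1·4+2·0+2·0 = 40 | 5·8 = 40
D: 4·0+6·4+1·4+2·0+2·6 = 40 | 5·8 = 40
M: 4·3+6·1+1·1+2·1+2·7 = 35 | 5·7 = 35
G: 4·3+6·0+1·3+2·0+2·0 = 15 | 5·3 = 15
gcd(4,6,1,2,2,5) = 1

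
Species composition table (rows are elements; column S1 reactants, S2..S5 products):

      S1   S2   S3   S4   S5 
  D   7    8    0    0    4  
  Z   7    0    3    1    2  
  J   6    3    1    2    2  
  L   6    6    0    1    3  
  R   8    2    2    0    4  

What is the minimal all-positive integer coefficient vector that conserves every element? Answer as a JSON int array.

Coefficients: [4, 1, 5, 3, 5]

D: 4·7 = 28 | 1·8+5·0+3·0+5·4 = 28
Z: 4·7 = 28 | 1·0+5·3+3·1+5·2 = 28
J: 4·6 = 24 | 1·3+5·1+3·2+5·2 = 24
L: 4·6 = 24 | 1·6+5·0+3·1+5·3 = 24
R: 4·8 = 32 | 1·2+5·2+3·0+5·4 = 32
gcd(4,1,5,3,5) = 1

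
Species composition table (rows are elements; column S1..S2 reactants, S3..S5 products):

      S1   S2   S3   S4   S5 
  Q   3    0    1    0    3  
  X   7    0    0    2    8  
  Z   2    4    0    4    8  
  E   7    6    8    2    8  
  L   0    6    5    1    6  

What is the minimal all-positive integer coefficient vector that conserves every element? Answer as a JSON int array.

Coefficients: [2, 4, 3, 3, 1]

Q: 2·3+4·0 = 6 | 3·1+3·0+1·3 = 6
X: 2·7+4·0 = 14 | 3·0+3·2+1·8 = 14
Z: 2·2+4·4 = 20 | 3·0+3·4+1·8 = 20
E: 2·7+4·6 = 38 | 3·8+3·2+1·8 = 38
L: 2·0+4·6 = 24 | 3·5+3·1+1·6 = 24
gcd(2,4,3,3,1) = 1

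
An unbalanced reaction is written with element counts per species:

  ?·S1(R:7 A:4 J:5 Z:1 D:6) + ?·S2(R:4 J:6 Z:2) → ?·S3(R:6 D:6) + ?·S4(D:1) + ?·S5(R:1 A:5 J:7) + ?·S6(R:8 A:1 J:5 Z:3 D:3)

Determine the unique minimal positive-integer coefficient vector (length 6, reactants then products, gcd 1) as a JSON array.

R: 6·7+3·4 = 54 | 3·6+6·0+4·1+4·8 = 54
A: 6·4+3·0 = 24 | 3·0+6·0+4·5+4·1 = 24
J: 6·5+3·6 = 48 | 3·0+6·0+4·7+4·5 = 48
Z: 6·1+3·2 = 12 | 3·0+6·0+4·0+4·3 = 12
D: 6·6+3·0 = 36 | 3·6+6·1+4·0+4·3 = 36
gcd(6,3,3,6,4,4) = 1

Coefficients: [6, 3, 3, 6, 4, 4]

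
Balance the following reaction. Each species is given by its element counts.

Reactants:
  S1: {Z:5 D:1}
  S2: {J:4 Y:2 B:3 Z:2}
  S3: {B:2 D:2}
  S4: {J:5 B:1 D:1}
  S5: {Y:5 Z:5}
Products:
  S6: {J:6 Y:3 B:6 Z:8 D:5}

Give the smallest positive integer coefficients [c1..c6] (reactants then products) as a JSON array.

Coefficients: [3, 2, 5, 2, 1, 3]

J: 3·0+2·4+5·0+2·5+1·0 = 18 | 3·6 = 18
Y: 3·0+2·2+5·0+2·0+1·5 = 9 | 3·3 = 9
B: 3·0+2·3+5·2+2·1+1·0 = 18 | 3·6 = 18
Z: 3·5+2·2+5·0+2·0+1·5 = 24 | 3·8 = 24
D: 3·1+2·0+5·2+2·1+1·0 = 15 | 3·5 = 15
gcd(3,2,5,2,1,3) = 1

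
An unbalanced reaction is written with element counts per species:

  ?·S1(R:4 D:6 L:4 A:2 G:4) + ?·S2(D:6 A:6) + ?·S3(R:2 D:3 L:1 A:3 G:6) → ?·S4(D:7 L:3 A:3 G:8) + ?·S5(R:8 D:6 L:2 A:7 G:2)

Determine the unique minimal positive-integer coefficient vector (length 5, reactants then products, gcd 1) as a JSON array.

Coefficients: [5, 3, 6, 6, 4]

R: 5·4+3·0+6·2 = 32 | 6·0+4·8 = 32
D: 5·6+3·6+6·3 = 66 | 6·7+4·6 = 66
L: 5·4+3·0+6·1 = 26 | 6·3+4·2 = 26
A: 5·2+3·6+6·3 = 46 | 6·3+4·7 = 46
G: 5·4+3·0+6·6 = 56 | 6·8+4·2 = 56
gcd(5,3,6,6,4) = 1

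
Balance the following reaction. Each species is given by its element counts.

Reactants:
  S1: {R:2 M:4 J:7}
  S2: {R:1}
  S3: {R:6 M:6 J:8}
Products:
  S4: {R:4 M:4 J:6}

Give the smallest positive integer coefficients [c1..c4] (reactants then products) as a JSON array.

Coefficients: [2, 4, 2, 5]

R: 2·2+4·1+2·6 = 20 | 5·4 = 20
M: 2·4+4·0+2·6 = 20 | 5·4 = 20
J: 2·7+4·0+2·8 = 30 | 5·6 = 30
gcd(2,4,2,5) = 1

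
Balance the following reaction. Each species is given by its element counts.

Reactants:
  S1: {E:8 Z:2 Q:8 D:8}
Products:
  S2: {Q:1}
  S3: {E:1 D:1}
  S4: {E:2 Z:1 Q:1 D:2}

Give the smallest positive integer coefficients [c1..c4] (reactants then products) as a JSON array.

E: 1·8 = 8 | 6·0+4·1+2·2 = 8
Z: 1·2 = 2 | 6·0+4·0+2·1 = 2
Q: 1·8 = 8 | 6·1+4·0+2·1 = 8
D: 1·8 = 8 | 6·0+4·1+2·2 = 8
gcd(1,6,4,2) = 1

Coefficients: [1, 6, 4, 2]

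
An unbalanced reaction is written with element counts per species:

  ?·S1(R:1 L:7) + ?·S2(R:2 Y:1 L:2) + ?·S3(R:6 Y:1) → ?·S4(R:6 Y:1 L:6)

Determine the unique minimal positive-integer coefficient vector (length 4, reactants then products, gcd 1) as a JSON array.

R: 4·1+1·2+4·6 = 30 | 5·6 = 30
Y: 4·0+1·1+4·1 = 5 | 5·1 = 5
L: 4·7+1·2+4·0 = 30 | 5·6 = 30
gcd(4,1,4,5) = 1

Coefficients: [4, 1, 4, 5]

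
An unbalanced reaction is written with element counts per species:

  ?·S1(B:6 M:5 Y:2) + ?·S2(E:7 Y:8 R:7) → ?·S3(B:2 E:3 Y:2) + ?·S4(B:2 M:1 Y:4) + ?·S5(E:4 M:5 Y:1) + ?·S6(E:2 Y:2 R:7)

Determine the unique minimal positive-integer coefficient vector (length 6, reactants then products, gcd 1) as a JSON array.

B: 3·6+4·0 = 18 | 4·2+5·2+2·0+4·0 = 18
E: 3·0+4·7 = 28 | 4·3+5·0+2·4+4·2 = 28
M: 3·5+4·0 = 15 | 4·0+5·1+2·5+4·0 = 15
Y: 3·2+4·8 = 38 | 4·2+5·4+2·1+4·2 = 38
R: 3·0+4·7 = 28 | 4·0+5·0+2·0+4·7 = 28
gcd(3,4,4,5,2,4) = 1

Coefficients: [3, 4, 4, 5, 2, 4]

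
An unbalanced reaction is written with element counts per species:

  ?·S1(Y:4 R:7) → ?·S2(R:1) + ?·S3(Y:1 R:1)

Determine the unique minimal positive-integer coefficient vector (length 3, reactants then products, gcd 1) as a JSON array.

Coefficients: [1, 3, 4]

Y: 1·4 = 4 | 3·0+4·1 = 4
R: 1·7 = 7 | 3·1+4·1 = 7
gcd(1,3,4) = 1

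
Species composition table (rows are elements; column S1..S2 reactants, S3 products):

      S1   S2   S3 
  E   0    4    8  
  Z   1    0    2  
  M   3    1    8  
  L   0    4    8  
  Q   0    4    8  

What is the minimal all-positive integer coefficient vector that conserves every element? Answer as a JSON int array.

Coefficients: [2, 2, 1]

E: 2·0+2·4 = 8 | 1·8 = 8
Z: 2·1+2·0 = 2 | 1·2 = 2
M: 2·3+2·1 = 8 | 1·8 = 8
L: 2·0+2·4 = 8 | 1·8 = 8
Q: 2·0+2·4 = 8 | 1·8 = 8
gcd(2,2,1) = 1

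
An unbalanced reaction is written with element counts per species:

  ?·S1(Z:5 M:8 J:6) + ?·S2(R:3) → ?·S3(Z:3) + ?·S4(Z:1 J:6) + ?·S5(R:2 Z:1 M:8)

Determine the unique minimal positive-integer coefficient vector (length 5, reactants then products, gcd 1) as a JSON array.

R: 3·0+2·3 = 6 | 3·0+3·0+3·2 = 6
Z: 3·5+2·0 = 15 | 3·3+3·1+3·1 = 15
M: 3·8+2·0 = 24 | 3·0+3·0+3·8 = 24
J: 3·6+2·0 = 18 | 3·0+3·6+3·0 = 18
gcd(3,2,3,3,3) = 1

Coefficients: [3, 2, 3, 3, 3]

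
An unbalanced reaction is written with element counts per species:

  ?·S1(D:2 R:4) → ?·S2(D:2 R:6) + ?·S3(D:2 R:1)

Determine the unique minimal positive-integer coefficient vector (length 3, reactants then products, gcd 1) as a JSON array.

Coefficients: [5, 3, 2]

D: 5·2 = 10 | 3·2+2·2 = 10
R: 5·4 = 20 | 3·6+2·1 = 20
gcd(5,3,2) = 1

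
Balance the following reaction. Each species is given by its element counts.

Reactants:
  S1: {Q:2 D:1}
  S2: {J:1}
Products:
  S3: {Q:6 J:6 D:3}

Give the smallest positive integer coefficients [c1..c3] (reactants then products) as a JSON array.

Coefficients: [3, 6, 1]

Q: 3·2+6·0 = 6 | 1·6 = 6
J: 3·0+6·1 = 6 | 1·6 = 6
D: 3·1+6·0 = 3 | 1·3 = 3
gcd(3,6,1) = 1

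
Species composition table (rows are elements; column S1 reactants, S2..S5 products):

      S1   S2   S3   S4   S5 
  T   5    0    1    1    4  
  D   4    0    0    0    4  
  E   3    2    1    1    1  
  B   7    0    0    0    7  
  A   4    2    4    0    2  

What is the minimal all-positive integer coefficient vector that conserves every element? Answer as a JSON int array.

T: 4·5 = 20 | 2·0+1·1+3·1+4·4 = 20
D: 4·4 = 16 | 2·0+1·0+3·0+4·4 = 16
E: 4·3 = 12 | 2·2+1·1+3·1+4·1 = 12
B: 4·7 = 28 | 2·0+1·0+3·0+4·7 = 28
A: 4·4 = 16 | 2·2+1·4+3·0+4·2 = 16
gcd(4,2,1,3,4) = 1

Coefficients: [4, 2, 1, 3, 4]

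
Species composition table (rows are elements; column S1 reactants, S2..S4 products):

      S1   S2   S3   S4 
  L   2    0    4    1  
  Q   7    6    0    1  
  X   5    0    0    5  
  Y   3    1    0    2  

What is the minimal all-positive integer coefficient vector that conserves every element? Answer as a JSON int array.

L: 4·2 = 8 | 4·0+1·4+4·1 = 8
Q: 4·7 = 28 | 4·6+1·0+4·1 = 28
X: 4·5 = 20 | 4·0+1·0+4·5 = 20
Y: 4·3 = 12 | 4·1+1·0+4·2 = 12
gcd(4,4,1,4) = 1

Coefficients: [4, 4, 1, 4]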